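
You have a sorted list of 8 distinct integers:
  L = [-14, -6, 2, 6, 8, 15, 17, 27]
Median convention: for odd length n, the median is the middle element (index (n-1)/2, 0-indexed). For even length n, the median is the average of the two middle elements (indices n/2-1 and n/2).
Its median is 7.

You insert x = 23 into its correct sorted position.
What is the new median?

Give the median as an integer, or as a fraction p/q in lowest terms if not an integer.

Answer: 8

Derivation:
Old list (sorted, length 8): [-14, -6, 2, 6, 8, 15, 17, 27]
Old median = 7
Insert x = 23
Old length even (8). Middle pair: indices 3,4 = 6,8.
New length odd (9). New median = single middle element.
x = 23: 7 elements are < x, 1 elements are > x.
New sorted list: [-14, -6, 2, 6, 8, 15, 17, 23, 27]
New median = 8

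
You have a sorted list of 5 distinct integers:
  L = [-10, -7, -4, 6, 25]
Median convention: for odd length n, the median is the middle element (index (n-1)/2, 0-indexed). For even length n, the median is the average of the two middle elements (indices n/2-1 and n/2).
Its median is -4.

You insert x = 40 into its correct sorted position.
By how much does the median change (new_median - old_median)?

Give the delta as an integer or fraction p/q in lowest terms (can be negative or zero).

Old median = -4
After inserting x = 40: new sorted = [-10, -7, -4, 6, 25, 40]
New median = 1
Delta = 1 - -4 = 5

Answer: 5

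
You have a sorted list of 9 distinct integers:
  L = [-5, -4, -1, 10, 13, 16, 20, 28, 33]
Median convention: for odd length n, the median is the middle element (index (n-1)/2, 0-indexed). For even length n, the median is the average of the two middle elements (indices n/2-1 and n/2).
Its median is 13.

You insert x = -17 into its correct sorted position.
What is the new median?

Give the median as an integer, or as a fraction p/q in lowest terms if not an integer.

Old list (sorted, length 9): [-5, -4, -1, 10, 13, 16, 20, 28, 33]
Old median = 13
Insert x = -17
Old length odd (9). Middle was index 4 = 13.
New length even (10). New median = avg of two middle elements.
x = -17: 0 elements are < x, 9 elements are > x.
New sorted list: [-17, -5, -4, -1, 10, 13, 16, 20, 28, 33]
New median = 23/2

Answer: 23/2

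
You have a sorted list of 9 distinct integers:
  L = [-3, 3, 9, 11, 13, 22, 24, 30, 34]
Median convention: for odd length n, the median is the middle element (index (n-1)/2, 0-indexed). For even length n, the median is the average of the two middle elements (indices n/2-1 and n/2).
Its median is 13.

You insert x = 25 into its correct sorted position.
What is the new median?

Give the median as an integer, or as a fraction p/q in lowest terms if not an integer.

Old list (sorted, length 9): [-3, 3, 9, 11, 13, 22, 24, 30, 34]
Old median = 13
Insert x = 25
Old length odd (9). Middle was index 4 = 13.
New length even (10). New median = avg of two middle elements.
x = 25: 7 elements are < x, 2 elements are > x.
New sorted list: [-3, 3, 9, 11, 13, 22, 24, 25, 30, 34]
New median = 35/2

Answer: 35/2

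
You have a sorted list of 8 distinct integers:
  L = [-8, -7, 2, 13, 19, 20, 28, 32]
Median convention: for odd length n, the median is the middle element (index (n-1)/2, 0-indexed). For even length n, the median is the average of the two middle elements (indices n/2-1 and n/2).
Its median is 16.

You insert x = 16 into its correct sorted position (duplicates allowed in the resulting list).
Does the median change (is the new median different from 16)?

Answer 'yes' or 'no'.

Answer: no

Derivation:
Old median = 16
Insert x = 16
New median = 16
Changed? no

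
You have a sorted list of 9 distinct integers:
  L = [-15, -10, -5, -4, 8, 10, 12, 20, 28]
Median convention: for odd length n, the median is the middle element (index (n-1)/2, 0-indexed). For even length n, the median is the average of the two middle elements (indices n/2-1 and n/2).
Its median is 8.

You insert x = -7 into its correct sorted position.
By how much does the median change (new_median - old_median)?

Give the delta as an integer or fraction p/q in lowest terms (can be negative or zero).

Answer: -6

Derivation:
Old median = 8
After inserting x = -7: new sorted = [-15, -10, -7, -5, -4, 8, 10, 12, 20, 28]
New median = 2
Delta = 2 - 8 = -6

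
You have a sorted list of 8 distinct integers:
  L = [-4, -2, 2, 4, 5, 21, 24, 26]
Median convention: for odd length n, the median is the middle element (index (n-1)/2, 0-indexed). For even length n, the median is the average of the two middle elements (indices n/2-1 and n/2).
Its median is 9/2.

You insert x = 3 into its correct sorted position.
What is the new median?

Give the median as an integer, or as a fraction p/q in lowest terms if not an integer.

Old list (sorted, length 8): [-4, -2, 2, 4, 5, 21, 24, 26]
Old median = 9/2
Insert x = 3
Old length even (8). Middle pair: indices 3,4 = 4,5.
New length odd (9). New median = single middle element.
x = 3: 3 elements are < x, 5 elements are > x.
New sorted list: [-4, -2, 2, 3, 4, 5, 21, 24, 26]
New median = 4

Answer: 4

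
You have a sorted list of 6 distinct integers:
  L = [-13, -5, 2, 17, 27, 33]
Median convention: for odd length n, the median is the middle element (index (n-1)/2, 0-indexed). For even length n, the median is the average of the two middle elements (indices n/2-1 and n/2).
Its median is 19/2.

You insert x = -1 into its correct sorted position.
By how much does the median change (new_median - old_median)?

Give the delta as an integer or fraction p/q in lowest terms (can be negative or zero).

Answer: -15/2

Derivation:
Old median = 19/2
After inserting x = -1: new sorted = [-13, -5, -1, 2, 17, 27, 33]
New median = 2
Delta = 2 - 19/2 = -15/2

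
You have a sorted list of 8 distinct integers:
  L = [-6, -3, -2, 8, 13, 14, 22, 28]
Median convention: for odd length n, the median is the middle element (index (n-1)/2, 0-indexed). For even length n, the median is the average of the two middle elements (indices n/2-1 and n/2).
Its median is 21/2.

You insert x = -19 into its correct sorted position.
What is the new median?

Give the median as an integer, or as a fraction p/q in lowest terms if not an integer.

Old list (sorted, length 8): [-6, -3, -2, 8, 13, 14, 22, 28]
Old median = 21/2
Insert x = -19
Old length even (8). Middle pair: indices 3,4 = 8,13.
New length odd (9). New median = single middle element.
x = -19: 0 elements are < x, 8 elements are > x.
New sorted list: [-19, -6, -3, -2, 8, 13, 14, 22, 28]
New median = 8

Answer: 8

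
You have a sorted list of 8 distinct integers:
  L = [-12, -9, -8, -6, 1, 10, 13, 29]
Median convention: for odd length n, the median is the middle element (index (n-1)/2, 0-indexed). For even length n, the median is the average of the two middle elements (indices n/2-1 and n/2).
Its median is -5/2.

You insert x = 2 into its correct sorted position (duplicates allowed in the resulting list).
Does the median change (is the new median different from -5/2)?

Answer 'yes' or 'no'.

Answer: yes

Derivation:
Old median = -5/2
Insert x = 2
New median = 1
Changed? yes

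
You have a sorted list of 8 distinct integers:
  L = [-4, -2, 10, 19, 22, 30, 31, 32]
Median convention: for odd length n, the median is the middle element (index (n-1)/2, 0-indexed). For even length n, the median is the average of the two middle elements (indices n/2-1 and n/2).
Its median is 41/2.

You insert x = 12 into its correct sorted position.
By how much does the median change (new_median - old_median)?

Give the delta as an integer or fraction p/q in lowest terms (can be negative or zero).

Answer: -3/2

Derivation:
Old median = 41/2
After inserting x = 12: new sorted = [-4, -2, 10, 12, 19, 22, 30, 31, 32]
New median = 19
Delta = 19 - 41/2 = -3/2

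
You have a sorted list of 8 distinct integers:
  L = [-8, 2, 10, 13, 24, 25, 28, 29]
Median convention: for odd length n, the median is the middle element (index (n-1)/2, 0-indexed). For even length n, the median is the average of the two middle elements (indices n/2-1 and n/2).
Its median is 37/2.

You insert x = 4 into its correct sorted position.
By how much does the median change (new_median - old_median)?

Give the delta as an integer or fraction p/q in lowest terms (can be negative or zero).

Answer: -11/2

Derivation:
Old median = 37/2
After inserting x = 4: new sorted = [-8, 2, 4, 10, 13, 24, 25, 28, 29]
New median = 13
Delta = 13 - 37/2 = -11/2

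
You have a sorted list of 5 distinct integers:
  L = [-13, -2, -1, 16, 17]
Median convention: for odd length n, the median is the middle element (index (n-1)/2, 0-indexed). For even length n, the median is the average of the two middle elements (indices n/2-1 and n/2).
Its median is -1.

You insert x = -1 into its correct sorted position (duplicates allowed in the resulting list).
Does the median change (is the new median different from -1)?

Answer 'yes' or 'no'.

Answer: no

Derivation:
Old median = -1
Insert x = -1
New median = -1
Changed? no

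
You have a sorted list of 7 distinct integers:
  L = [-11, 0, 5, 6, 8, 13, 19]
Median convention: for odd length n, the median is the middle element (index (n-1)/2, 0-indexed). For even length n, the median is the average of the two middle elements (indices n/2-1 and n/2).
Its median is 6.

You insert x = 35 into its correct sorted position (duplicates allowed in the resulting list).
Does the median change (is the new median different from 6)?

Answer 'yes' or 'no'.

Old median = 6
Insert x = 35
New median = 7
Changed? yes

Answer: yes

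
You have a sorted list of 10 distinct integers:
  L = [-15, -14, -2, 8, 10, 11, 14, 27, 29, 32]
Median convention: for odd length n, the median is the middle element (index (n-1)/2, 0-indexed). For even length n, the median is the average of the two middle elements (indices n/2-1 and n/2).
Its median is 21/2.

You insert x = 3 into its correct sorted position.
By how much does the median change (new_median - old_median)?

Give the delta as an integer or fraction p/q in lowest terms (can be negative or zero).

Answer: -1/2

Derivation:
Old median = 21/2
After inserting x = 3: new sorted = [-15, -14, -2, 3, 8, 10, 11, 14, 27, 29, 32]
New median = 10
Delta = 10 - 21/2 = -1/2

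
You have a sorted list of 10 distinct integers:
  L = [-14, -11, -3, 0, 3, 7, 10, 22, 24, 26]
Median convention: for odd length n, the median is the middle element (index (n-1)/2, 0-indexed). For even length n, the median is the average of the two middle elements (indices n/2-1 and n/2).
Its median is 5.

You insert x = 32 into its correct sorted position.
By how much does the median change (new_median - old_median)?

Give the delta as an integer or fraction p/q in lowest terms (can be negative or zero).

Answer: 2

Derivation:
Old median = 5
After inserting x = 32: new sorted = [-14, -11, -3, 0, 3, 7, 10, 22, 24, 26, 32]
New median = 7
Delta = 7 - 5 = 2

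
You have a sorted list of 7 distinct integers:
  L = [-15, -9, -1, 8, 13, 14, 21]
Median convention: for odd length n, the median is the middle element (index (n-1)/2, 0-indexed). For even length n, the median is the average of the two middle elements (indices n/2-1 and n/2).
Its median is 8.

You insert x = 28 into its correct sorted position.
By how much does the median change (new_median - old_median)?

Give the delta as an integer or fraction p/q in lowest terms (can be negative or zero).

Answer: 5/2

Derivation:
Old median = 8
After inserting x = 28: new sorted = [-15, -9, -1, 8, 13, 14, 21, 28]
New median = 21/2
Delta = 21/2 - 8 = 5/2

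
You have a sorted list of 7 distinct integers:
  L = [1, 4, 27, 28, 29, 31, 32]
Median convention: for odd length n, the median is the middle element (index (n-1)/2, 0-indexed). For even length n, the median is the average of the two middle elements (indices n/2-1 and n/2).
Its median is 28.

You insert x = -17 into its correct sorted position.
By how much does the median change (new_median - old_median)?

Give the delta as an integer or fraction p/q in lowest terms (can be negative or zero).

Answer: -1/2

Derivation:
Old median = 28
After inserting x = -17: new sorted = [-17, 1, 4, 27, 28, 29, 31, 32]
New median = 55/2
Delta = 55/2 - 28 = -1/2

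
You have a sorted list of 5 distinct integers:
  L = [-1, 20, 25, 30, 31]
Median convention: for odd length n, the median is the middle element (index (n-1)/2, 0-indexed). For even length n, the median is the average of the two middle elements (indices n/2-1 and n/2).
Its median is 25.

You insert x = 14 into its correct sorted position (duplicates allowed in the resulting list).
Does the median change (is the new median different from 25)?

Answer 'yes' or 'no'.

Old median = 25
Insert x = 14
New median = 45/2
Changed? yes

Answer: yes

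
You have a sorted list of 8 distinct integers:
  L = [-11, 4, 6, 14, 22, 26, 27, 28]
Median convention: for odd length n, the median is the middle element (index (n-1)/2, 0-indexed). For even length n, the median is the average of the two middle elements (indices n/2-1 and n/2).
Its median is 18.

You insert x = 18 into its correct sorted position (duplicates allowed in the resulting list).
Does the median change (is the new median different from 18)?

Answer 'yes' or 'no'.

Answer: no

Derivation:
Old median = 18
Insert x = 18
New median = 18
Changed? no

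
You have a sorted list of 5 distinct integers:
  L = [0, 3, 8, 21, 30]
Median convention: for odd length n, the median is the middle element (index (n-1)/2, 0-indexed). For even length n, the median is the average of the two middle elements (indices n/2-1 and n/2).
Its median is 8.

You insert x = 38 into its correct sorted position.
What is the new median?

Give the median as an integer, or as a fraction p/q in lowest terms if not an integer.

Old list (sorted, length 5): [0, 3, 8, 21, 30]
Old median = 8
Insert x = 38
Old length odd (5). Middle was index 2 = 8.
New length even (6). New median = avg of two middle elements.
x = 38: 5 elements are < x, 0 elements are > x.
New sorted list: [0, 3, 8, 21, 30, 38]
New median = 29/2

Answer: 29/2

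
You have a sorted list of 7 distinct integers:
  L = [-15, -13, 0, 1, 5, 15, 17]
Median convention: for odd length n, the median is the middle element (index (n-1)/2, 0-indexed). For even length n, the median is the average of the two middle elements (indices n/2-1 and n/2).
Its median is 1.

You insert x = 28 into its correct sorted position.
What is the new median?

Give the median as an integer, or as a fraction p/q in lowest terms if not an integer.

Old list (sorted, length 7): [-15, -13, 0, 1, 5, 15, 17]
Old median = 1
Insert x = 28
Old length odd (7). Middle was index 3 = 1.
New length even (8). New median = avg of two middle elements.
x = 28: 7 elements are < x, 0 elements are > x.
New sorted list: [-15, -13, 0, 1, 5, 15, 17, 28]
New median = 3

Answer: 3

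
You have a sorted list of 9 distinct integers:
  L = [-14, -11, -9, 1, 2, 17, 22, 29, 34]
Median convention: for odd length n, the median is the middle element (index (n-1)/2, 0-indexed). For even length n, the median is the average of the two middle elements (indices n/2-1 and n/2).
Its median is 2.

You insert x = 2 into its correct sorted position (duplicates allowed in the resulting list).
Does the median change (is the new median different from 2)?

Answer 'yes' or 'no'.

Answer: no

Derivation:
Old median = 2
Insert x = 2
New median = 2
Changed? no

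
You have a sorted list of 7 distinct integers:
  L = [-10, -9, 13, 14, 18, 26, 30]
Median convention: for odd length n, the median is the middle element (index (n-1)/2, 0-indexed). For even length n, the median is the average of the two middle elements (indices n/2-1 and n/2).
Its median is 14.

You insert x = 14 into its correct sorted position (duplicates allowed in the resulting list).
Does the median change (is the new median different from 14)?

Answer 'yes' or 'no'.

Answer: no

Derivation:
Old median = 14
Insert x = 14
New median = 14
Changed? no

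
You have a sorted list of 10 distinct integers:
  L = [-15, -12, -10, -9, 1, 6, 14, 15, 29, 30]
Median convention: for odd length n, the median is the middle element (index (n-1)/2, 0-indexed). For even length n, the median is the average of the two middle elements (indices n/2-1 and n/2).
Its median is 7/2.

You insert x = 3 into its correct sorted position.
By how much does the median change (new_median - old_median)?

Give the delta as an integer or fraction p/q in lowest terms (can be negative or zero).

Answer: -1/2

Derivation:
Old median = 7/2
After inserting x = 3: new sorted = [-15, -12, -10, -9, 1, 3, 6, 14, 15, 29, 30]
New median = 3
Delta = 3 - 7/2 = -1/2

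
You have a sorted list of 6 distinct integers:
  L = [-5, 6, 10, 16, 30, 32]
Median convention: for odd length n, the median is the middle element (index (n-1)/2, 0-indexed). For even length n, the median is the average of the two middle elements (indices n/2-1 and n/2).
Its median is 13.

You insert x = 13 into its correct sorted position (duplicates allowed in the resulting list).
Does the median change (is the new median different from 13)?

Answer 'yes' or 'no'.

Old median = 13
Insert x = 13
New median = 13
Changed? no

Answer: no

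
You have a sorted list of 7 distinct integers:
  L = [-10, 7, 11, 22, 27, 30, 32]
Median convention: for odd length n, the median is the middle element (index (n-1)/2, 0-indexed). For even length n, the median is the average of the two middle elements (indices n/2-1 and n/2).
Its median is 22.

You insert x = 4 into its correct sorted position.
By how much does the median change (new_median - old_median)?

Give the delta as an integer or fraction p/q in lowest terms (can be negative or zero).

Answer: -11/2

Derivation:
Old median = 22
After inserting x = 4: new sorted = [-10, 4, 7, 11, 22, 27, 30, 32]
New median = 33/2
Delta = 33/2 - 22 = -11/2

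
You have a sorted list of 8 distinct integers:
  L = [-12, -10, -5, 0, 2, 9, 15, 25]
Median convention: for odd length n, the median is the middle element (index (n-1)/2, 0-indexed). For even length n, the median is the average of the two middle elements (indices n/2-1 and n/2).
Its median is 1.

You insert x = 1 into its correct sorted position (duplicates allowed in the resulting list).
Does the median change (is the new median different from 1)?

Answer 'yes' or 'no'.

Old median = 1
Insert x = 1
New median = 1
Changed? no

Answer: no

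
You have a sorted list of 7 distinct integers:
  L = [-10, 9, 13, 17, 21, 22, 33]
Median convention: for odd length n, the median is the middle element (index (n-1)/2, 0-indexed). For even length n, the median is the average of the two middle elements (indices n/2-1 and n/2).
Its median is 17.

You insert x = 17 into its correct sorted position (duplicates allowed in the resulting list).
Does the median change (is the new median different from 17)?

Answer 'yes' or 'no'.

Old median = 17
Insert x = 17
New median = 17
Changed? no

Answer: no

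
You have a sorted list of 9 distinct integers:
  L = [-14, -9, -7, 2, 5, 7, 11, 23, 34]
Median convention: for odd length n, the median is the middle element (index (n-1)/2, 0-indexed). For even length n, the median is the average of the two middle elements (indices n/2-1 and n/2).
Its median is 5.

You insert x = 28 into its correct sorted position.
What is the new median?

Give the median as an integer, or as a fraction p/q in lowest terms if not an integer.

Old list (sorted, length 9): [-14, -9, -7, 2, 5, 7, 11, 23, 34]
Old median = 5
Insert x = 28
Old length odd (9). Middle was index 4 = 5.
New length even (10). New median = avg of two middle elements.
x = 28: 8 elements are < x, 1 elements are > x.
New sorted list: [-14, -9, -7, 2, 5, 7, 11, 23, 28, 34]
New median = 6

Answer: 6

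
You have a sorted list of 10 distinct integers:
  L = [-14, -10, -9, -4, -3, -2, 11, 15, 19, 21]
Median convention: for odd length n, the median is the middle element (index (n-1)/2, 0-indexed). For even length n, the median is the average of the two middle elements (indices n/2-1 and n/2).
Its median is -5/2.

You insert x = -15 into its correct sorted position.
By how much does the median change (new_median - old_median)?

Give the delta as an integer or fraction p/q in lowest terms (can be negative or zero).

Old median = -5/2
After inserting x = -15: new sorted = [-15, -14, -10, -9, -4, -3, -2, 11, 15, 19, 21]
New median = -3
Delta = -3 - -5/2 = -1/2

Answer: -1/2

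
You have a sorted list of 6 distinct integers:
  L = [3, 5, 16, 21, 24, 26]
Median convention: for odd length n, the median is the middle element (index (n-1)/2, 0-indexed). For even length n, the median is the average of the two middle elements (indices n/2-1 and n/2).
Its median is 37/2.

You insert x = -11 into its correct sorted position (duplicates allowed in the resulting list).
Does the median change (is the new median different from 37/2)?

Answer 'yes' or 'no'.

Old median = 37/2
Insert x = -11
New median = 16
Changed? yes

Answer: yes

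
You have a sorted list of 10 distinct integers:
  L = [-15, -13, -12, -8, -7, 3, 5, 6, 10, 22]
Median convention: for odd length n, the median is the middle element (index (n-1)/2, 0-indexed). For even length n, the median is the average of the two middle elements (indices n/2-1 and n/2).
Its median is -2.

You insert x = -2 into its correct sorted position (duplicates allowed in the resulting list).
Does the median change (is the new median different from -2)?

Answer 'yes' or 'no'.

Answer: no

Derivation:
Old median = -2
Insert x = -2
New median = -2
Changed? no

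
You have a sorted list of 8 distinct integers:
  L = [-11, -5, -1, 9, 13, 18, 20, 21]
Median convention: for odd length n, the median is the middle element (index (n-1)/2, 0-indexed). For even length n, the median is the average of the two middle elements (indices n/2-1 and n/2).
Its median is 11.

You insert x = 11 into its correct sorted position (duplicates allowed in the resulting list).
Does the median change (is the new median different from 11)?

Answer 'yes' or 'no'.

Old median = 11
Insert x = 11
New median = 11
Changed? no

Answer: no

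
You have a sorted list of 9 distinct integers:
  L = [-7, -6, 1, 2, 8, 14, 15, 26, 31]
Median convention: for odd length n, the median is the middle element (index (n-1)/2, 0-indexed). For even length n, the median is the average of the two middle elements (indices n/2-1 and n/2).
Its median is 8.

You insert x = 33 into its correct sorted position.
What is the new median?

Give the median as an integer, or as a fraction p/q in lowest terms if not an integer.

Answer: 11

Derivation:
Old list (sorted, length 9): [-7, -6, 1, 2, 8, 14, 15, 26, 31]
Old median = 8
Insert x = 33
Old length odd (9). Middle was index 4 = 8.
New length even (10). New median = avg of two middle elements.
x = 33: 9 elements are < x, 0 elements are > x.
New sorted list: [-7, -6, 1, 2, 8, 14, 15, 26, 31, 33]
New median = 11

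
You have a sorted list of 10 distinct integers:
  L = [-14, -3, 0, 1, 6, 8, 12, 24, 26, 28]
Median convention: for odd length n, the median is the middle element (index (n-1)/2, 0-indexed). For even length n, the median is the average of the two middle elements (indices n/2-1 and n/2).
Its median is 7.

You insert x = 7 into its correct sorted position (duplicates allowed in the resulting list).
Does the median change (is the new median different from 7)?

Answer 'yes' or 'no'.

Old median = 7
Insert x = 7
New median = 7
Changed? no

Answer: no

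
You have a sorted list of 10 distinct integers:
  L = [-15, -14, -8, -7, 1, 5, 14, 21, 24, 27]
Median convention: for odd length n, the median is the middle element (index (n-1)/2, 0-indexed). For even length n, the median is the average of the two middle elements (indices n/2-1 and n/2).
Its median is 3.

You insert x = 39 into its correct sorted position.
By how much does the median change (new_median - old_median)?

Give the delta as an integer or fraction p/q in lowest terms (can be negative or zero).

Old median = 3
After inserting x = 39: new sorted = [-15, -14, -8, -7, 1, 5, 14, 21, 24, 27, 39]
New median = 5
Delta = 5 - 3 = 2

Answer: 2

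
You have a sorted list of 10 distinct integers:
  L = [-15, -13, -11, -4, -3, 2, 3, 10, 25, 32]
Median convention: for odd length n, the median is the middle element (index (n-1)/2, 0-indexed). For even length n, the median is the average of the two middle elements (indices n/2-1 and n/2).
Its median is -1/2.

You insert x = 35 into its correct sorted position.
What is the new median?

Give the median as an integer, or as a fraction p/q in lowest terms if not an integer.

Old list (sorted, length 10): [-15, -13, -11, -4, -3, 2, 3, 10, 25, 32]
Old median = -1/2
Insert x = 35
Old length even (10). Middle pair: indices 4,5 = -3,2.
New length odd (11). New median = single middle element.
x = 35: 10 elements are < x, 0 elements are > x.
New sorted list: [-15, -13, -11, -4, -3, 2, 3, 10, 25, 32, 35]
New median = 2

Answer: 2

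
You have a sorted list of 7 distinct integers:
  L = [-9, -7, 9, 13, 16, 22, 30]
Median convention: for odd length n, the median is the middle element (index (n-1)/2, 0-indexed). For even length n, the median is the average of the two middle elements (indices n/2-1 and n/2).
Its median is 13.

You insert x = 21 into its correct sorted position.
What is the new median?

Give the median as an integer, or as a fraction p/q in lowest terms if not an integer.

Old list (sorted, length 7): [-9, -7, 9, 13, 16, 22, 30]
Old median = 13
Insert x = 21
Old length odd (7). Middle was index 3 = 13.
New length even (8). New median = avg of two middle elements.
x = 21: 5 elements are < x, 2 elements are > x.
New sorted list: [-9, -7, 9, 13, 16, 21, 22, 30]
New median = 29/2

Answer: 29/2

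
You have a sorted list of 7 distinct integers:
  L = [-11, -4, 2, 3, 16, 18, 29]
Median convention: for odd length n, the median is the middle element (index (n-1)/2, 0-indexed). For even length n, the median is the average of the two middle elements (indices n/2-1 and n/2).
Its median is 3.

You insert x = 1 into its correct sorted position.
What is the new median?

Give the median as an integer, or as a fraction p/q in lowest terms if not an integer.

Answer: 5/2

Derivation:
Old list (sorted, length 7): [-11, -4, 2, 3, 16, 18, 29]
Old median = 3
Insert x = 1
Old length odd (7). Middle was index 3 = 3.
New length even (8). New median = avg of two middle elements.
x = 1: 2 elements are < x, 5 elements are > x.
New sorted list: [-11, -4, 1, 2, 3, 16, 18, 29]
New median = 5/2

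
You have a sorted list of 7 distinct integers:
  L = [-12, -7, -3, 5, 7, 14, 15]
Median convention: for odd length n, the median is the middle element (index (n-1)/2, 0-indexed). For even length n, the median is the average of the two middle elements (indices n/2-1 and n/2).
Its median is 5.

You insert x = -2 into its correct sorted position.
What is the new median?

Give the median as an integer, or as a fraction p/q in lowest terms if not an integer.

Old list (sorted, length 7): [-12, -7, -3, 5, 7, 14, 15]
Old median = 5
Insert x = -2
Old length odd (7). Middle was index 3 = 5.
New length even (8). New median = avg of two middle elements.
x = -2: 3 elements are < x, 4 elements are > x.
New sorted list: [-12, -7, -3, -2, 5, 7, 14, 15]
New median = 3/2

Answer: 3/2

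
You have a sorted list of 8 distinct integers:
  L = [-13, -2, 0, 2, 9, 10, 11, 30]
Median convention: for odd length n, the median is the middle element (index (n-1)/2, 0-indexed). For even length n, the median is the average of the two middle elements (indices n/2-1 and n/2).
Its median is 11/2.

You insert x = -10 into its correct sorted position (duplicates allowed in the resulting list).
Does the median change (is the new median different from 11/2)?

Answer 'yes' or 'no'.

Old median = 11/2
Insert x = -10
New median = 2
Changed? yes

Answer: yes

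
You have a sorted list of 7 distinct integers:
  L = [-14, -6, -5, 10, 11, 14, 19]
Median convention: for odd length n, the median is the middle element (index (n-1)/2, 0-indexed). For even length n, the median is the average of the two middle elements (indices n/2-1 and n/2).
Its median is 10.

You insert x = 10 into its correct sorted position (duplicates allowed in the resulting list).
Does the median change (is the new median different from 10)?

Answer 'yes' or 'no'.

Answer: no

Derivation:
Old median = 10
Insert x = 10
New median = 10
Changed? no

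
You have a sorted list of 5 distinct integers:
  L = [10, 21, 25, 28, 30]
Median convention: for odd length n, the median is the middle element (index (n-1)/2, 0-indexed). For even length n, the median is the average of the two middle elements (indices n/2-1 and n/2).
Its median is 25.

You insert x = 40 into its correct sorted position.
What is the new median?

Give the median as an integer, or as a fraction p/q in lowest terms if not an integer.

Answer: 53/2

Derivation:
Old list (sorted, length 5): [10, 21, 25, 28, 30]
Old median = 25
Insert x = 40
Old length odd (5). Middle was index 2 = 25.
New length even (6). New median = avg of two middle elements.
x = 40: 5 elements are < x, 0 elements are > x.
New sorted list: [10, 21, 25, 28, 30, 40]
New median = 53/2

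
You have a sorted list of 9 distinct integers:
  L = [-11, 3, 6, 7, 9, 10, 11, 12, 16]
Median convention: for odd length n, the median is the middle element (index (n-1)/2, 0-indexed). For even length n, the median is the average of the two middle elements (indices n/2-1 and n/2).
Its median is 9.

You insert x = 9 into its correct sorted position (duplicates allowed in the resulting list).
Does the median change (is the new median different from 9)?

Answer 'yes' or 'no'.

Answer: no

Derivation:
Old median = 9
Insert x = 9
New median = 9
Changed? no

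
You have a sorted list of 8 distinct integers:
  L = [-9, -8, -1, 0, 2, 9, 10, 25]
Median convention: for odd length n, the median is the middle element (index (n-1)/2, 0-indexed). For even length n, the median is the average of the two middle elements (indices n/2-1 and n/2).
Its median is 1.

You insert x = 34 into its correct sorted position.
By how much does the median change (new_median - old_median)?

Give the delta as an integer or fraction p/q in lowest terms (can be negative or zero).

Old median = 1
After inserting x = 34: new sorted = [-9, -8, -1, 0, 2, 9, 10, 25, 34]
New median = 2
Delta = 2 - 1 = 1

Answer: 1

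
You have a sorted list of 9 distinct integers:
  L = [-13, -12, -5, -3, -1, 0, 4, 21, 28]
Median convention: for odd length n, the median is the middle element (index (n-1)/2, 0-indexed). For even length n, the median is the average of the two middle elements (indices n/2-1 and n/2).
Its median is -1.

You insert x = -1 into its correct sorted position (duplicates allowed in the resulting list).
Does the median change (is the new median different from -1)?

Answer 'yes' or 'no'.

Answer: no

Derivation:
Old median = -1
Insert x = -1
New median = -1
Changed? no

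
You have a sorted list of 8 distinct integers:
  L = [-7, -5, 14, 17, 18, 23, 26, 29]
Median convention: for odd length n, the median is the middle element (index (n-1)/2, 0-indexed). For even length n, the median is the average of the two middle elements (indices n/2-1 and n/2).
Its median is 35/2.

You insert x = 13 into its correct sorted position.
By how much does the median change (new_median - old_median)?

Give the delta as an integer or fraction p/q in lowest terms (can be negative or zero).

Old median = 35/2
After inserting x = 13: new sorted = [-7, -5, 13, 14, 17, 18, 23, 26, 29]
New median = 17
Delta = 17 - 35/2 = -1/2

Answer: -1/2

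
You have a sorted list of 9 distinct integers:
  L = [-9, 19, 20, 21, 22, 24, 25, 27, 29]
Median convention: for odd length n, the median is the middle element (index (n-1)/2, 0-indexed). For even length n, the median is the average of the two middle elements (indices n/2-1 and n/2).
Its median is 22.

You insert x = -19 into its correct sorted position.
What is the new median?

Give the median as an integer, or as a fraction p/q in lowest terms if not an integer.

Old list (sorted, length 9): [-9, 19, 20, 21, 22, 24, 25, 27, 29]
Old median = 22
Insert x = -19
Old length odd (9). Middle was index 4 = 22.
New length even (10). New median = avg of two middle elements.
x = -19: 0 elements are < x, 9 elements are > x.
New sorted list: [-19, -9, 19, 20, 21, 22, 24, 25, 27, 29]
New median = 43/2

Answer: 43/2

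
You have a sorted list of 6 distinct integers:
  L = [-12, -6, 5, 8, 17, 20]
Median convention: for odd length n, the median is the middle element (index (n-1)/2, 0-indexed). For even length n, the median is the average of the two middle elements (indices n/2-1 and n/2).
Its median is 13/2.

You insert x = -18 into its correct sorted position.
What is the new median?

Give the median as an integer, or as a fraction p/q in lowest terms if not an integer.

Old list (sorted, length 6): [-12, -6, 5, 8, 17, 20]
Old median = 13/2
Insert x = -18
Old length even (6). Middle pair: indices 2,3 = 5,8.
New length odd (7). New median = single middle element.
x = -18: 0 elements are < x, 6 elements are > x.
New sorted list: [-18, -12, -6, 5, 8, 17, 20]
New median = 5

Answer: 5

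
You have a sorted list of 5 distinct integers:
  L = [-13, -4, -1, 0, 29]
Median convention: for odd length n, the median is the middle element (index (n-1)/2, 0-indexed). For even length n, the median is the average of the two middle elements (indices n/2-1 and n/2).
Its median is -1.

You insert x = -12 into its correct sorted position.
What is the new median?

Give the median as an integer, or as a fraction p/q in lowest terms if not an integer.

Answer: -5/2

Derivation:
Old list (sorted, length 5): [-13, -4, -1, 0, 29]
Old median = -1
Insert x = -12
Old length odd (5). Middle was index 2 = -1.
New length even (6). New median = avg of two middle elements.
x = -12: 1 elements are < x, 4 elements are > x.
New sorted list: [-13, -12, -4, -1, 0, 29]
New median = -5/2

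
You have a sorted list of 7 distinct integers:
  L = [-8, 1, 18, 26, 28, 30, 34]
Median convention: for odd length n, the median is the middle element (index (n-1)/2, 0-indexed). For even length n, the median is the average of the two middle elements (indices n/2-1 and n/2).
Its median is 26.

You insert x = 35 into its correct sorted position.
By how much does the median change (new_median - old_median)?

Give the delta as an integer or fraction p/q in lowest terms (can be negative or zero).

Old median = 26
After inserting x = 35: new sorted = [-8, 1, 18, 26, 28, 30, 34, 35]
New median = 27
Delta = 27 - 26 = 1

Answer: 1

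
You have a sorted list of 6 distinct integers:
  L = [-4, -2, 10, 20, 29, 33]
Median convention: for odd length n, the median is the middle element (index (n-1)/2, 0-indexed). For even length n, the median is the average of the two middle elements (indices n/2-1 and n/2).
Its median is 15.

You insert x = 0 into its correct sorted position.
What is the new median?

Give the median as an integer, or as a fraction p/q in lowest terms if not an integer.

Answer: 10

Derivation:
Old list (sorted, length 6): [-4, -2, 10, 20, 29, 33]
Old median = 15
Insert x = 0
Old length even (6). Middle pair: indices 2,3 = 10,20.
New length odd (7). New median = single middle element.
x = 0: 2 elements are < x, 4 elements are > x.
New sorted list: [-4, -2, 0, 10, 20, 29, 33]
New median = 10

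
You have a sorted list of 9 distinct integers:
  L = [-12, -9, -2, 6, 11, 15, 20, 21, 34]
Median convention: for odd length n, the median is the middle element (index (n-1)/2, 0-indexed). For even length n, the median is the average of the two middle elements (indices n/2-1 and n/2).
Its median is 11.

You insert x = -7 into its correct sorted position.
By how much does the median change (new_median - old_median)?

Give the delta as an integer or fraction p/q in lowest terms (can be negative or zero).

Old median = 11
After inserting x = -7: new sorted = [-12, -9, -7, -2, 6, 11, 15, 20, 21, 34]
New median = 17/2
Delta = 17/2 - 11 = -5/2

Answer: -5/2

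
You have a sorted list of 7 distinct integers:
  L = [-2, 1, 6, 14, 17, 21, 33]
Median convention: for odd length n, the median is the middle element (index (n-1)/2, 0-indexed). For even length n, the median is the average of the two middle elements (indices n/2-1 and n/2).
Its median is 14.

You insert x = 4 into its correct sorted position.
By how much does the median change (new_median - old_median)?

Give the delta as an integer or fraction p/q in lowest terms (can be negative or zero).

Answer: -4

Derivation:
Old median = 14
After inserting x = 4: new sorted = [-2, 1, 4, 6, 14, 17, 21, 33]
New median = 10
Delta = 10 - 14 = -4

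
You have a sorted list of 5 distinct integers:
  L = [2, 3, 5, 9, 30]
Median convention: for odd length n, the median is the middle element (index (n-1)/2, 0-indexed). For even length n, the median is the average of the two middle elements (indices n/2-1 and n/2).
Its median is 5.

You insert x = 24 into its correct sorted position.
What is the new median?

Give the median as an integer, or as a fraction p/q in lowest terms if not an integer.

Old list (sorted, length 5): [2, 3, 5, 9, 30]
Old median = 5
Insert x = 24
Old length odd (5). Middle was index 2 = 5.
New length even (6). New median = avg of two middle elements.
x = 24: 4 elements are < x, 1 elements are > x.
New sorted list: [2, 3, 5, 9, 24, 30]
New median = 7

Answer: 7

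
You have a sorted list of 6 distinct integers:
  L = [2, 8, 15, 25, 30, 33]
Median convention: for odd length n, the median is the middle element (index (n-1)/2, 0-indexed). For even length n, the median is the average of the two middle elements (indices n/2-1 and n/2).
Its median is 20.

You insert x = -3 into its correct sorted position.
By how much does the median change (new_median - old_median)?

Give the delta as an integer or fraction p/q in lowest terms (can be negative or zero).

Old median = 20
After inserting x = -3: new sorted = [-3, 2, 8, 15, 25, 30, 33]
New median = 15
Delta = 15 - 20 = -5

Answer: -5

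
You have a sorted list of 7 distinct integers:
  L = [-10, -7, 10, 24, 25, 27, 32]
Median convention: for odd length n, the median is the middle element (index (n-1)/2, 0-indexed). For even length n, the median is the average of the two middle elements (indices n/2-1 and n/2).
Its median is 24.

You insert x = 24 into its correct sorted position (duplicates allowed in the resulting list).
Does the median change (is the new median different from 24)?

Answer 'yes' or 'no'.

Answer: no

Derivation:
Old median = 24
Insert x = 24
New median = 24
Changed? no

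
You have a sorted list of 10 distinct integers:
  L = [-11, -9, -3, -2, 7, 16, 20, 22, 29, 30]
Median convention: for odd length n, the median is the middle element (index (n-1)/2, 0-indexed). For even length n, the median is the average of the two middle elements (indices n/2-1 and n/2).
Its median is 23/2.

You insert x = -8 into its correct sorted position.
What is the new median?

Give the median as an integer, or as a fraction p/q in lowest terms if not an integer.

Answer: 7

Derivation:
Old list (sorted, length 10): [-11, -9, -3, -2, 7, 16, 20, 22, 29, 30]
Old median = 23/2
Insert x = -8
Old length even (10). Middle pair: indices 4,5 = 7,16.
New length odd (11). New median = single middle element.
x = -8: 2 elements are < x, 8 elements are > x.
New sorted list: [-11, -9, -8, -3, -2, 7, 16, 20, 22, 29, 30]
New median = 7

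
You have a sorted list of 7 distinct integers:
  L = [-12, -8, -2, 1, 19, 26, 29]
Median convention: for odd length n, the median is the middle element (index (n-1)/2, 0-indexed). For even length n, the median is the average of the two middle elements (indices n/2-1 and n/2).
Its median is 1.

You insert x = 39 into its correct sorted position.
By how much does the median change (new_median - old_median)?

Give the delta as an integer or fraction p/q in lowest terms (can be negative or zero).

Answer: 9

Derivation:
Old median = 1
After inserting x = 39: new sorted = [-12, -8, -2, 1, 19, 26, 29, 39]
New median = 10
Delta = 10 - 1 = 9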